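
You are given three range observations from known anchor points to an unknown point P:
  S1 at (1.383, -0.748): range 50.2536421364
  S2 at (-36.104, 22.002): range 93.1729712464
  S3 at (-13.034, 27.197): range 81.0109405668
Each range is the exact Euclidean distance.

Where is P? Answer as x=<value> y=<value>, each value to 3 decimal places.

eq1: (x − 1.383)² + (y + 0.748)² = 50.2536421364²
eq2: (x + 36.104)² + (y − 22.002)² = 93.1729712464²
eq3: (x + 13.034)² + (y − 27.197)² = 81.0109405668²
eq2−eq3, eq2−eq1 (x²,y² cancel):
  46.140·x + 10.390·y = 1240.405224
  74.974·x − 45.500·y = 4370.659396
det = 46.140·-45.500 − 10.390·74.974 = -2878.349860
x = (1240.405224·-45.500 − 10.390·4370.659396) / -2878.349860 = 35.384715
y = (46.140·4370.659396 − 1240.405224·74.974) / -2878.349860 = -37.752215

x=35.385 y=-37.752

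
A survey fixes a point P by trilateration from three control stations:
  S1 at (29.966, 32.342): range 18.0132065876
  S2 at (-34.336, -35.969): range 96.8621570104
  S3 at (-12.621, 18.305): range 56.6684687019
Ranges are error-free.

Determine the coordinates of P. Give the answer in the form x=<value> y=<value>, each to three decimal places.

eq1: (x − 29.966)² + (y − 32.342)² = 18.0132065876²
eq2: (x + 34.336)² + (y + 35.969)² = 96.8621570104²
eq3: (x + 12.621)² + (y − 18.305)² = 56.6684687019²
eq1−eq2, eq1−eq3 (x²,y² cancel):
  -128.604·x − 136.622·y = -8529.038112
  -85.174·x − 28.074·y = -4336.443187
det = -128.604·-28.074 − -136.622·-85.174 = -8026.213532
x = (-8529.038112·-28.074 − -136.622·-4336.443187) / -8026.213532 = 43.982050
y = (-128.604·-4336.443187 − -8529.038112·-85.174) / -8026.213532 = 21.027145

x=43.982 y=21.027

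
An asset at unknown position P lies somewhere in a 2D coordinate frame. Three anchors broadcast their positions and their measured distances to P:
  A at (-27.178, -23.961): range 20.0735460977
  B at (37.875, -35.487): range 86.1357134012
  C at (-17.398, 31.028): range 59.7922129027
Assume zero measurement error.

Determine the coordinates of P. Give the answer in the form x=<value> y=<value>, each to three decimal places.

x=-47.019 y=-20.912

eq1: (x + 27.178)² + (y + 23.961)² = 20.0735460977²
eq2: (x − 37.875)² + (y + 35.487)² = 86.1357134012²
eq3: (x + 17.398)² + (y − 31.028)² = 59.7922129027²
eq2−eq3, eq2−eq1 (x²,y² cancel):
  -110.546·x + 133.030·y = 2415.836793
  -130.106·x + 23.052·y = 5635.344281
det = -110.546·23.052 − 133.030·-130.106 = 14759.694788
x = (2415.836793·23.052 − 133.030·5635.344281) / 14759.694788 = -47.018586
y = (-110.546·5635.344281 − 2415.836793·-130.106) / 14759.694788 = -20.911673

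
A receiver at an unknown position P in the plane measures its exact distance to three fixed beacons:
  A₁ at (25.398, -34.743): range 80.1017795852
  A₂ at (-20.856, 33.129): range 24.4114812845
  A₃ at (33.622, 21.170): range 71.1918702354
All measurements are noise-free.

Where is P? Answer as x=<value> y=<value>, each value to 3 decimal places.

eq1: (x − 25.398)² + (y + 34.743)² = 80.1017795852²
eq2: (x + 20.856)² + (y − 33.129)² = 24.4114812845²
eq3: (x − 33.622)² + (y − 21.170)² = 71.1918702354²
eq1−eq3, eq1−eq2 (x²,y² cancel):
  16.448·x + 111.826·y = 1074.486036
  -92.508·x + 135.744·y = 5500.743598
det = 16.448·135.744 − 111.826·-92.508 = 12577.516920
x = (1074.486036·135.744 − 111.826·5500.743598) / 12577.516920 = -37.310315
y = (16.448·5500.743598 − 1074.486036·-92.508) / 12577.516920 = 15.096365

x=-37.310 y=15.096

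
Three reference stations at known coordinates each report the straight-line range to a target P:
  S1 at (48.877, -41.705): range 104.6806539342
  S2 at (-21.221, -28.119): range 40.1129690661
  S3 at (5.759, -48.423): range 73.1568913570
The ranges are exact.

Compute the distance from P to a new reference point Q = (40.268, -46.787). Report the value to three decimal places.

99.499

eq1: (x − 48.877)² + (y + 41.705)² = 104.6806539342²
eq2: (x + 21.221)² + (y + 28.119)² = 40.1129690661²
eq3: (x − 5.759)² + (y + 48.423)² = 73.1568913570²
eq3−eq1, eq3−eq2 (x²,y² cancel):
  86.236·x + 13.436·y = -3855.793411
  -53.960·x + 40.608·y = 2605.936458
det = 86.236·40.608 − 13.436·-53.960 = 4226.878048
x = (-3855.793411·40.608 − 13.436·2605.936458) / 4226.878048 = -45.326461
y = (86.236·2605.936458 − -3855.793411·-53.960) / 4226.878048 = 3.943081
|P − Q| = √((-45.326461 − 40.268)² + (3.943081 − -46.787)²) = 99.498507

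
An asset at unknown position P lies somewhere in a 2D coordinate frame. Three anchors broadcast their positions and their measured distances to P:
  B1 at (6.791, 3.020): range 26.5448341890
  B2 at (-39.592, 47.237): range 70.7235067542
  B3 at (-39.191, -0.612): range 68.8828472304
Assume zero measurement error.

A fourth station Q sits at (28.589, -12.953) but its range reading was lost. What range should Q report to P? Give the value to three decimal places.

eq1: (x − 6.791)² + (y − 3.020)² = 26.5448341890²
eq2: (x + 39.592)² + (y − 47.237)² = 70.7235067542²
eq3: (x + 39.191)² + (y + 0.612)² = 68.8828472304²
eq3−eq1, eq3−eq2 (x²,y² cancel):
  91.964·x + 7.264·y = 2559.147476
  -0.802·x + 95.698·y = 2005.583843
det = 91.964·95.698 − 7.264·-0.802 = 8806.596600
x = (2559.147476·95.698 − 7.264·2005.583843) / 8806.596600 = 26.155023
y = (91.964·2005.583843 − 2559.147476·-0.802) / 8806.596600 = 21.176620
|P − Q| = √((26.155023 − 28.589)² + (21.176620 − -12.953)²) = 34.216300

34.216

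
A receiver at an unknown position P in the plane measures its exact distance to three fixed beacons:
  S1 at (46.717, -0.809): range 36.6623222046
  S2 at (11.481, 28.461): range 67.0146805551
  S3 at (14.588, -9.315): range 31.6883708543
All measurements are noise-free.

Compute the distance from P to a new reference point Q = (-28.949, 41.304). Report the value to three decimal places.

98.386

eq1: (x − 46.717)² + (y + 0.809)² = 36.6623222046²
eq2: (x − 11.481)² + (y − 28.461)² = 67.0146805551²
eq3: (x − 14.588)² + (y + 9.315)² = 31.6883708543²
eq1−eq3, eq1−eq2 (x²,y² cancel):
  -64.258·x − 17.012·y = -1543.580579
  -70.472·x + 58.540·y = -4388.132228
det = -64.258·58.540 − -17.012·-70.472 = -4960.532984
x = (-1543.580579·58.540 − -17.012·-4388.132228) / -4960.532984 = 33.264997
y = (-64.258·-4388.132228 − -1543.580579·-70.472) / -4960.532984 = -34.914270
|P − Q| = √((33.264997 − -28.949)² + (-34.914270 − 41.304)²) = 98.386006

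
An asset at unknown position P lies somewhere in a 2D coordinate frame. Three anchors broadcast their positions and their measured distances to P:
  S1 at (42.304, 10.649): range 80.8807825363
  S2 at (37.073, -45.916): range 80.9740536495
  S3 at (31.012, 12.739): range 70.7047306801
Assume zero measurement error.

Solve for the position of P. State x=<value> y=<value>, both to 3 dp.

x=-35.757 y=-10.523

eq1: (x − 42.304)² + (y − 10.649)² = 80.8807825363²
eq2: (x − 37.073)² + (y + 45.916)² = 80.9740536495²
eq3: (x − 31.012)² + (y − 12.739)² = 70.7047306801²
eq2−eq1, eq2−eq3 (x²,y² cancel):
  10.462·x + 113.130·y = -1564.560387
  -12.122·x + 117.310·y = -801.021696
det = 10.462·117.310 − 113.130·-12.122 = 2598.659080
x = (-1564.560387·117.310 − 113.130·-801.021696) / 2598.659080 = -35.756516
y = (10.462·-801.021696 − -1564.560387·-12.122) / 2598.659080 = -10.523077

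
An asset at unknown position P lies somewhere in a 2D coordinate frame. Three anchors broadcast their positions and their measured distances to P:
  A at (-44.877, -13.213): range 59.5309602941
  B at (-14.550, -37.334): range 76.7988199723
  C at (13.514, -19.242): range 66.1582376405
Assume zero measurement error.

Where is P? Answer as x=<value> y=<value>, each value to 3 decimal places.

eq1: (x + 44.877)² + (y + 13.213)² = 59.5309602941²
eq2: (x + 14.550)² + (y + 37.334)² = 76.7988199723²
eq3: (x − 13.514)² + (y + 19.242)² = 66.1582376405²
eq1−eq3, eq1−eq2 (x²,y² cancel):
  116.782·x − 12.058·y = -2468.622912
  60.654·x − 48.242·y = -2937.121958
det = 116.782·-48.242 − -12.058·60.654 = -4902.431312
x = (-2468.622912·-48.242 − -12.058·-2937.121958) / -4902.431312 = -17.068162
y = (116.782·-2937.121958 − -2468.622912·60.654) / -4902.431312 = 39.423525

x=-17.068 y=39.424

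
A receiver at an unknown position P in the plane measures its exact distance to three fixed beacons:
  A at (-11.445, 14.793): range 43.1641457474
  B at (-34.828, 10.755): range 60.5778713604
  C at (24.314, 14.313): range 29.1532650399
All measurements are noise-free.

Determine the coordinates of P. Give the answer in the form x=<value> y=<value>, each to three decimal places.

eq1: (x + 11.445)² + (y − 14.793)² = 43.1641457474²
eq2: (x + 34.828)² + (y − 10.755)² = 60.5778713604²
eq3: (x − 24.314)² + (y − 14.313)² = 29.1532650399²
eq3−eq2, eq3−eq1 (x²,y² cancel):
  -118.284·x − 7.116·y = -2287.138592
  -71.518·x + 0.960·y = -1459.442307
det = -118.284·0.960 − -7.116·-71.518 = -622.474728
x = (-2287.138592·0.960 − -7.116·-1459.442307) / -622.474728 = 20.211334
y = (-118.284·-1459.442307 − -2287.138592·-71.518) / -622.474728 = -14.550142

x=20.211 y=-14.550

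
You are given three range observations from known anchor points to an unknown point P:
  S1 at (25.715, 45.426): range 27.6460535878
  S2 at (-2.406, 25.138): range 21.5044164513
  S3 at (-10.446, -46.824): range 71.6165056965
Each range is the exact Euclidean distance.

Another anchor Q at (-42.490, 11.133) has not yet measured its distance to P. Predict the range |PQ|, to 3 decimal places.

eq1: (x − 25.715)² + (y − 45.426)² = 27.6460535878²
eq2: (x + 2.406)² + (y − 25.138)² = 21.5044164513²
eq3: (x + 10.446)² + (y + 46.824)² = 71.6165056965²
eq3−eq2, eq3−eq1 (x²,y² cancel):
  16.080·x + 143.924·y = 3002.585949
  72.322·x + 184.500·y = 4787.796418
det = 16.080·184.500 − 143.924·72.322 = -7442.111528
x = (3002.585949·184.500 − 143.924·4787.796418) / -7442.111528 = 18.153679
y = (16.080·4787.796418 − 3002.585949·72.322) / -7442.111528 = 18.834071
|P − Q| = √((18.153679 − -42.490)² + (18.834071 − 11.133)²) = 61.130698

61.131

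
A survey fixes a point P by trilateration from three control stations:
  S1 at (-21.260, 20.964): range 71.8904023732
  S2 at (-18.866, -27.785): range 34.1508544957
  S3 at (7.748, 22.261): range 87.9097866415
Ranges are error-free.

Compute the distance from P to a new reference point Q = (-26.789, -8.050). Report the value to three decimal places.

43.254

eq1: (x + 21.260)² + (y − 20.964)² = 71.8904023732²
eq2: (x + 18.866)² + (y + 27.785)² = 34.1508544957²
eq3: (x − 7.748)² + (y − 22.261)² = 87.9097866415²
eq2−eq3, eq2−eq1 (x²,y² cancel):
  53.228·x + 100.092·y = -7134.198281
  -4.788·x + 97.498·y = -4238.404376
det = 53.228·97.498 − 100.092·-4.788 = 5668.864040
x = (-7134.198281·97.498 − 100.092·-4238.404376) / 5668.864040 = -47.864915
y = (53.228·-4238.404376 − -7134.198281·-4.788) / 5668.864040 = -45.822290
|P − Q| = √((-47.864915 − -26.789)² + (-45.822290 − -8.050)²) = 43.254364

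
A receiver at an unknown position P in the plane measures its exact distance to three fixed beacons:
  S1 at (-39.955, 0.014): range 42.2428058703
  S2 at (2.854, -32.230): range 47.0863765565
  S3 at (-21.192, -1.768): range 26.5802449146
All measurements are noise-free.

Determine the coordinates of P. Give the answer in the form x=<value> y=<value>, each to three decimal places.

x=-0.364 y=14.746

eq1: (x + 39.955)² + (y − 0.014)² = 42.2428058703²
eq2: (x − 2.854)² + (y + 32.230)² = 47.0863765565²
eq3: (x + 21.192)² + (y + 1.768)² = 26.5802449146²
eq2−eq1, eq2−eq3 (x²,y² cancel):
  -85.618·x + 64.488·y = 982.156214
  -48.092·x + 60.924·y = 915.925910
det = -85.618·60.924 − 64.488·-48.092 = -2114.834136
x = (982.156214·60.924 − 64.488·915.925910) / -2114.834136 = -0.364405
y = (-85.618·915.925910 − 982.156214·-48.092) / -2114.834136 = 14.746257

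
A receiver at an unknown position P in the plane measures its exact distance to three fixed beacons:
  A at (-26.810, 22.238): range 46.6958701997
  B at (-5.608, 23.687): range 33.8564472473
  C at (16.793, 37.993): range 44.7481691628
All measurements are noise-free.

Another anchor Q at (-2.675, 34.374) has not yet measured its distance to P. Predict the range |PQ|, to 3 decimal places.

42.622

eq1: (x + 26.810)² + (y − 22.238)² = 46.6958701997²
eq2: (x + 5.608)² + (y − 23.687)² = 33.8564472473²
eq3: (x − 16.793)² + (y − 37.993)² = 44.7481691628²
eq1−eq2, eq1−eq3 (x²,y² cancel):
  42.404·x + 2.898·y = 413.464162
  87.206·x + 31.510·y = 690.273804
det = 42.404·31.510 − 2.898·87.206 = 1083.427052
x = (413.464162·31.510 − 2.898·690.273804) / 1083.427052 = 10.178666
y = (42.404·690.273804 − 413.464162·87.206) / 1083.427052 = -6.263629
|P − Q| = √((10.178666 − -2.675)² + (-6.263629 − 34.374)²) = 42.621985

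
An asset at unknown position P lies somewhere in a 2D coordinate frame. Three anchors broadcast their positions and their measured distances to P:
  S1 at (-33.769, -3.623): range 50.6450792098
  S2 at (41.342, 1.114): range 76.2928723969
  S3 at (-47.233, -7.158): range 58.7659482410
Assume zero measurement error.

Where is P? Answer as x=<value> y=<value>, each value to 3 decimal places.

x=-20.824 y=45.340

eq1: (x + 33.769)² + (y + 3.623)² = 50.6450792098²
eq2: (x − 41.342)² + (y − 1.114)² = 76.2928723969²
eq3: (x + 47.233)² + (y + 7.158)² = 58.7659482410²
eq2−eq3, eq2−eq1 (x²,y² cancel):
  -177.150·x − 16.544·y = 2938.956999
  -150.222·x − 9.474·y = 2698.747860
det = -177.150·-9.474 − -16.544·-150.222 = -806.953668
x = (2938.956999·-9.474 − -16.544·2698.747860) / -806.953668 = -20.824499
y = (-177.150·2698.747860 − 2938.956999·-150.222) / -806.953668 = 45.339883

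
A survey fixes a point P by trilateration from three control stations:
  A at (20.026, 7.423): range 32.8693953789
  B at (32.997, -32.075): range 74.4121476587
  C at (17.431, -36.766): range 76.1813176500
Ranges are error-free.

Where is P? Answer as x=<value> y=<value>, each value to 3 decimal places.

eq1: (x − 20.026)² + (y − 7.423)² = 32.8693953789²
eq2: (x − 32.997)² + (y + 32.075)² = 74.4121476587²
eq3: (x − 17.431)² + (y + 36.766)² = 76.1813176500²
eq2−eq3, eq2−eq1 (x²,y² cancel):
  -31.132·x − 9.382·y = -728.454557
  -25.942·x + 78.996·y = 2795.304538
det = -31.132·78.996 − -9.382·-25.942 = -2702.691316
x = (-728.454557·78.996 − -9.382·2795.304538) / -2702.691316 = 11.588245
y = (-31.132·2795.304538 − -728.454557·-25.942) / -2702.691316 = 39.190931

x=11.588 y=39.191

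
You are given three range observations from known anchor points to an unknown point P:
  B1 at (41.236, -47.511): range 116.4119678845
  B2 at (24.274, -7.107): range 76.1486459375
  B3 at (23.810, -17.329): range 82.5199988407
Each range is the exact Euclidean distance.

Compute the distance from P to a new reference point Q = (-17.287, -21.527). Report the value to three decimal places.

64.137

eq1: (x − 41.236)² + (y + 47.511)² = 116.4119678845²
eq2: (x − 24.274)² + (y + 7.107)² = 76.1486459375²
eq3: (x − 23.810)² + (y + 17.329)² = 82.5199988407²
eq1−eq2, eq1−eq3 (x²,y² cancel):
  -33.924·x + 80.808·y = 4435.163697
  -34.852·x + 60.364·y = 3651.703582
det = -33.924·60.364 − 80.808·-34.852 = 768.532080
x = (4435.163697·60.364 − 80.808·3651.703582) / 768.532080 = -35.603773
y = (-33.924·3651.703582 − 4435.163697·-34.852) / 768.532080 = 39.938389
|P − Q| = √((-35.603773 − -17.287)² + (39.938389 − -21.527)²) = 64.136559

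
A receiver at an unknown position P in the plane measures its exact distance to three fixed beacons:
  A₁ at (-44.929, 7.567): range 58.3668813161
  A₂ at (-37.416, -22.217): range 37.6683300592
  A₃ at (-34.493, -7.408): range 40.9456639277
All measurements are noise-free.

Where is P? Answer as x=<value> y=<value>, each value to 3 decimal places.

x=-0.664 y=-30.477

eq1: (x + 44.929)² + (y − 7.567)² = 58.3668813161²
eq2: (x + 37.416)² + (y + 22.217)² = 37.6683300592²
eq3: (x + 34.493)² + (y + 7.408)² = 40.9456639277²
eq3−eq1, eq3−eq2 (x²,y² cancel):
  -20.872·x + 29.950·y = -898.916423
  -5.846·x − 29.618·y = 906.550937
det = -20.872·-29.618 − 29.950·-5.846 = 793.274596
x = (-898.916423·-29.618 − 29.950·906.550937) / 793.274596 = -0.664453
y = (-20.872·906.550937 − -898.916423·-5.846) / 793.274596 = -30.476958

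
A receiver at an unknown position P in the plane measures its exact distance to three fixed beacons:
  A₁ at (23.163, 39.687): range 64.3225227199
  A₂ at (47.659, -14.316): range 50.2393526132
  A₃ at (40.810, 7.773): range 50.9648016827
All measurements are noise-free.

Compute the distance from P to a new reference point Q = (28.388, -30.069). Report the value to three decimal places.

32.524

eq1: (x − 23.163)² + (y − 39.687)² = 64.3225227199²
eq2: (x − 47.659)² + (y + 14.316)² = 50.2393526132²
eq3: (x − 40.810)² + (y − 7.773)² = 50.9648016827²
eq2−eq3, eq2−eq1 (x²,y² cancel):
  -13.698·x + 44.178·y = -823.870968
  -48.992·x + 108.006·y = -1978.139977
det = -13.698·108.006 − 44.178·-48.992 = 684.902388
x = (-823.870968·108.006 − 44.178·-1978.139977) / 684.902388 = -2.325499
y = (-13.698·-1978.139977 − -823.870968·-48.992) / 684.902388 = -19.369950
|P − Q| = √((-2.325499 − 28.388)² + (-19.369950 − -30.069)²) = 32.523664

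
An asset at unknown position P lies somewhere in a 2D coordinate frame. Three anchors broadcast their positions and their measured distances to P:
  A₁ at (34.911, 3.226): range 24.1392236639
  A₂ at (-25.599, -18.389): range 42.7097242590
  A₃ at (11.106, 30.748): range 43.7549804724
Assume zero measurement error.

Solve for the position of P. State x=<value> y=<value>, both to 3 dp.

x=16.723 y=-12.645

eq1: (x − 34.911)² + (y − 3.226)² = 24.1392236639²
eq2: (x + 25.599)² + (y + 18.389)² = 42.7097242590²
eq3: (x − 11.106)² + (y − 30.748)² = 43.7549804724²
eq3−eq2, eq3−eq1 (x²,y² cancel):
  -73.410·x − 98.274·y = 15.059152
  47.610·x − 55.044·y = 1492.198454
det = -73.410·-55.044 − -98.274·47.610 = 8719.605180
x = (15.059152·-55.044 − -98.274·1492.198454) / 8719.605180 = 16.722706
y = (-73.410·1492.198454 − 15.059152·47.610) / 8719.605180 = -12.644982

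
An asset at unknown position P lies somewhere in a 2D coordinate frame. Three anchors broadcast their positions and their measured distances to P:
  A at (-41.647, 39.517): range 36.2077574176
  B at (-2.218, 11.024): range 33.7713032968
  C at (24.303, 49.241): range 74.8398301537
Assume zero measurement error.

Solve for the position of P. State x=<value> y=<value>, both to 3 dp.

eq1: (x + 41.647)² + (y − 39.517)² = 36.2077574176²
eq2: (x + 2.218)² + (y − 11.024)² = 33.7713032968²
eq3: (x − 24.303)² + (y − 49.241)² = 74.8398301537²
eq3−eq2, eq3−eq1 (x²,y² cancel):
  -53.042·x − 76.434·y = 1571.635461
  -131.900·x − 19.448·y = 4570.752488
det = -53.042·-19.448 − -76.434·-131.900 = -9050.083784
x = (1571.635461·-19.448 − -76.434·4570.752488) / -9050.083784 = -35.225721
y = (-53.042·4570.752488 − 1571.635461·-131.900) / -9050.083784 = 3.883184

x=-35.226 y=3.883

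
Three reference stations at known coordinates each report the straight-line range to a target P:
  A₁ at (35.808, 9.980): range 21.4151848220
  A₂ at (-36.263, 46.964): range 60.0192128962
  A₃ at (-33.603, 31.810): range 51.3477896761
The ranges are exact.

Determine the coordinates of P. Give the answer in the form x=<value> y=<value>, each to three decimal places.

eq1: (x − 35.808)² + (y − 9.980)² = 21.4151848220²
eq2: (x + 36.263)² + (y − 46.964)² = 60.0192128962²
eq3: (x + 33.603)² + (y − 31.810)² = 51.3477896761²
eq2−eq1, eq2−eq3 (x²,y² cancel):
  144.142·x − 73.968·y = 1004.886575
  5.320·x − 30.308·y = -413.874344
det = 144.142·-30.308 − -73.968·5.320 = -3975.145976
x = (1004.886575·-30.308 − -73.968·-413.874344) / -3975.145976 = 15.362847
y = (144.142·-413.874344 − 1004.886575·5.320) / -3975.145976 = 16.352273

x=15.363 y=16.352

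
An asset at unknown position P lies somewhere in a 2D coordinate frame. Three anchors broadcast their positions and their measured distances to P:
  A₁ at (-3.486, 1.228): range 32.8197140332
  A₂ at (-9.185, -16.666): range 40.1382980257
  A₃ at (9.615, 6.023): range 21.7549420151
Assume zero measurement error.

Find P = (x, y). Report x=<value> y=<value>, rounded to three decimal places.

eq1: (x + 3.486)² + (y − 1.228)² = 32.8197140332²
eq2: (x + 9.185)² + (y + 16.666)² = 40.1382980257²
eq3: (x − 9.615)² + (y − 6.023)² = 21.7549420151²
eq2−eq1, eq2−eq3 (x²,y² cancel):
  11.398·x + 35.788·y = 185.489738
  37.600·x + 45.378·y = 904.410439
det = 11.398·45.378 − 35.788·37.600 = -828.410356
x = (185.489738·45.378 − 35.788·904.410439) / -828.410356 = 28.910657
y = (11.398·904.410439 − 185.489738·37.600) / -828.410356 = -4.024643

x=28.911 y=-4.025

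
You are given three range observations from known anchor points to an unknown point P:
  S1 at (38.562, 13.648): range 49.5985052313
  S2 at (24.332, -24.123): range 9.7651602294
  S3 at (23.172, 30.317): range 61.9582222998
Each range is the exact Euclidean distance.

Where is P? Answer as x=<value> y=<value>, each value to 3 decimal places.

eq1: (x − 38.562)² + (y − 13.648)² = 49.5985052313²
eq2: (x − 24.332)² + (y + 24.123)² = 9.7651602294²
eq3: (x − 23.172)² + (y − 30.317)² = 61.9582222998²
eq2−eq3, eq2−eq1 (x²,y² cancel):
  -2.320·x + 108.880·y = -3461.366236
  28.460·x + 75.542·y = -1865.322972
det = -2.320·75.542 − 108.880·28.460 = -3273.982240
x = (-3461.366236·75.542 − 108.880·-1865.322972) / -3273.982240 = 17.832156
y = (-2.320·-1865.322972 − -3461.366236·28.460) / -3273.982240 = -31.410687

x=17.832 y=-31.411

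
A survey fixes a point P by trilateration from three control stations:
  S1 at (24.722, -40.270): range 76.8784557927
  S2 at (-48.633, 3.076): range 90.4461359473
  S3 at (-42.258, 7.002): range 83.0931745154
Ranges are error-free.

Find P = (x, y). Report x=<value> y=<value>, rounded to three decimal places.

eq1: (x − 24.722)² + (y + 40.270)² = 76.8784557927²
eq2: (x + 48.633)² + (y − 3.076)² = 90.4461359473²
eq3: (x + 42.258)² + (y − 7.002)² = 83.0931745154²
eq1−eq2, eq1−eq3 (x²,y² cancel):
  -146.710·x + 86.692·y = -2128.426262
  -133.960·x + 94.544·y = -1392.262302
det = -146.710·94.544 − 86.692·-133.960 = -2257.289920
x = (-2128.426262·94.544 − 86.692·-1392.262302) / -2257.289920 = 35.676378
y = (-146.710·-1392.262302 − -2128.426262·-133.960) / -2257.289920 = 35.824011

x=35.676 y=35.824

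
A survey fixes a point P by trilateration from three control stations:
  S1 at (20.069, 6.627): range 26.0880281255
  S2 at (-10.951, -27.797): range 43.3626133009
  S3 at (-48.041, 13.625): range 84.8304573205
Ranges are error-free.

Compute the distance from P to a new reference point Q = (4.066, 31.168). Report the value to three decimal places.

55.244

eq1: (x − 20.069)² + (y − 6.627)² = 26.0880281255²
eq2: (x + 10.951)² + (y + 27.797)² = 43.3626133009²
eq3: (x + 48.041)² + (y − 13.625)² = 84.8304573205²
eq3−eq1, eq3−eq2 (x²,y² cancel):
  136.220·x − 13.996·y = 4468.724862
  74.180·x − 82.844·y = 3714.909561
det = 136.220·-82.844 − -13.996·74.180 = -10246.786400
x = (4468.724862·-82.844 − -13.996·3714.909561) / -10246.786400 = 31.054924
y = (136.220·3714.909561 − 4468.724862·74.180) / -10246.786400 = -17.035094
|P − Q| = √((31.054924 − 4.066)² + (-17.035094 − 31.168)²) = 55.244369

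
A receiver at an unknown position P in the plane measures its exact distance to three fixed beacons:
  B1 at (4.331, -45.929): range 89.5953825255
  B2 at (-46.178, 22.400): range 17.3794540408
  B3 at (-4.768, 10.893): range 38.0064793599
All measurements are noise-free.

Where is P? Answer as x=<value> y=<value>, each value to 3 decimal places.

eq1: (x − 4.331)² + (y + 45.929)² = 89.5953825255²
eq2: (x + 46.178)² + (y − 22.400)² = 17.3794540408²
eq3: (x + 4.768)² + (y − 10.893)² = 38.0064793599²
eq3−eq2, eq3−eq1 (x²,y² cancel):
  -82.820·x + 23.014·y = 3635.223462
  18.198·x − 113.644·y = -4596.000768
det = -82.820·-113.644 − 23.014·18.198 = 8993.187308
x = (3635.223462·-113.644 − 23.014·-4596.000768) / 8993.187308 = -34.175756
y = (-82.820·-4596.000768 − 3635.223462·18.198) / 8993.187308 = 34.969469

x=-34.176 y=34.969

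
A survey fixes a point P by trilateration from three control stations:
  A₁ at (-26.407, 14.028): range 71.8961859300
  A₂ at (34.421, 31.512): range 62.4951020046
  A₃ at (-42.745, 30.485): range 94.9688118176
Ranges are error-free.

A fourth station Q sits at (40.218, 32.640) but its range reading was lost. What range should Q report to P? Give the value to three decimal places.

eq1: (x + 26.407)² + (y − 14.028)² = 71.8961859300²
eq2: (x − 34.421)² + (y − 31.512)² = 62.4951020046²
eq3: (x + 42.745)² + (y − 30.485)² = 94.9688118176²
eq3−eq1, eq3−eq2 (x²,y² cancel):
  32.676·x − 32.914·y = 1987.657850
  154.332·x + 2.054·y = 4534.778578
det = 32.676·2.054 − -32.914·154.332 = 5146.799952
x = (1987.657850·2.054 − -32.914·4534.778578) / 5146.799952 = 29.793338
y = (32.676·4534.778578 − 1987.657850·154.332) / 5146.799952 = -30.811531
|P − Q| = √((29.793338 − 40.218)² + (-30.811531 − 32.640)²) = 64.302180

64.302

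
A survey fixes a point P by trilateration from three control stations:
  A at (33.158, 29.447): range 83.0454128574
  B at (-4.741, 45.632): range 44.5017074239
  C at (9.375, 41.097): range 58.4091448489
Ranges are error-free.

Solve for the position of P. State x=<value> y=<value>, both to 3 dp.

x=-49.034 y=41.324

eq1: (x − 33.158)² + (y − 29.447)² = 83.0454128574²
eq2: (x + 4.741)² + (y − 45.632)² = 44.5017074239²
eq3: (x − 9.375)² + (y − 41.097)² = 58.4091448489²
eq2−eq3, eq2−eq1 (x²,y² cancel):
  28.232·x − 9.070·y = -1759.128709
  75.798·x − 32.370·y = -5054.316365
det = 28.232·-32.370 − -9.070·75.798 = -226.381980
x = (-1759.128709·-32.370 − -9.070·-5054.316365) / -226.381980 = -49.033704
y = (28.232·-5054.316365 − -1759.128709·75.798) / -226.381980 = 41.324056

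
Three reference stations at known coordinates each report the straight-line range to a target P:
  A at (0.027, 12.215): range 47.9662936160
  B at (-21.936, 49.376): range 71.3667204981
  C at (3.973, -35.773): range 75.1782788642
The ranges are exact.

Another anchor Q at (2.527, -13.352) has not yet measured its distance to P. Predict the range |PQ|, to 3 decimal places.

58.945

eq1: (x − 0.027)² + (y − 12.215)² = 47.9662936160²
eq2: (x + 21.936)² + (y − 49.376)² = 71.3667204981²
eq3: (x − 3.973)² + (y + 35.773)² = 75.1782788642²
eq2−eq3, eq2−eq1 (x²,y² cancel):
  51.818·x − 170.298·y = -2182.250032
  43.926·x − 74.322·y = 22.472953
det = 51.818·-74.322 − -170.298·43.926 = 3629.292552
x = (-2182.250032·-74.322 − -170.298·22.472953) / 3629.292552 = 45.743429
y = (51.818·22.472953 − -2182.250032·43.926) / 3629.292552 = 26.733039
|P − Q| = √((45.743429 − 2.527)² + (26.733039 − -13.352)²) = 58.944636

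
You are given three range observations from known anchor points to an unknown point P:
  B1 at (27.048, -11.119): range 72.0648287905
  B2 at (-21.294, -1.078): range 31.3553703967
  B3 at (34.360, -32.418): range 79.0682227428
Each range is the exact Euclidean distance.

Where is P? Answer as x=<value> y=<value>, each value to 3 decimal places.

eq1: (x − 27.048)² + (y + 11.119)² = 72.0648287905²
eq2: (x + 21.294)² + (y + 1.078)² = 31.3553703967²
eq3: (x − 34.360)² + (y + 32.418)² = 79.0682227428²
eq1−eq2, eq1−eq3 (x²,y² cancel):
  -96.684·x + 20.082·y = 3809.550351
  14.624·x − 42.598·y = 317.865560
det = -96.684·-42.598 − 20.082·14.624 = 3824.865864
x = (3809.550351·-42.598 − 20.082·317.865560) / 3824.865864 = -44.096344
y = (-96.684·317.865560 − 3809.550351·14.624) / 3824.865864 = -22.600369

x=-44.096 y=-22.600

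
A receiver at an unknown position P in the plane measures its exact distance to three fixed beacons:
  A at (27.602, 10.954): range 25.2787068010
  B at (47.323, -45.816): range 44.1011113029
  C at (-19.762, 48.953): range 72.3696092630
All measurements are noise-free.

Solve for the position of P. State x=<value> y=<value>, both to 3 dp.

x=18.347 y=-12.570

eq1: (x − 27.602)² + (y − 10.954)² = 25.2787068010²
eq2: (x − 47.323)² + (y + 45.816)² = 44.1011113029²
eq3: (x + 19.762)² + (y − 48.953)² = 72.3696092630²
eq1−eq3, eq1−eq2 (x²,y² cancel):
  -94.728·x + 75.998·y = -2693.274994
  39.442·x − 113.540·y = 2150.816664
det = -94.728·-113.540 − 75.998·39.442 = 7757.904004
x = (-2693.274994·-113.540 − 75.998·2150.816664) / 7757.904004 = 18.347311
y = (-94.728·2150.816664 − -2693.274994·39.442) / 7757.904004 = -12.569685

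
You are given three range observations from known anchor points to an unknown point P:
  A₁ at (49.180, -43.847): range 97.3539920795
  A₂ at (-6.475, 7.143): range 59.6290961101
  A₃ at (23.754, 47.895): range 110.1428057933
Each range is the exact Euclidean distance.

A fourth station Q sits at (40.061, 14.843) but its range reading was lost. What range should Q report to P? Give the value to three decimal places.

101.449

eq1: (x − 49.180)² + (y + 43.847)² = 97.3539920795²
eq2: (x + 6.475)² + (y − 7.143)² = 59.6290961101²
eq3: (x − 23.754)² + (y − 47.895)² = 110.1428057933²
eq3−eq1, eq3−eq2 (x²,y² cancel):
  50.852·x − 183.484·y = 4136.686162
  -60.458·x − 81.504·y = 5810.573098
det = 50.852·-81.504 − -183.484·-60.458 = -15237.717080
x = (4136.686162·-81.504 − -183.484·5810.573098) / -15237.717080 = -47.841204
y = (50.852·5810.573098 − 4136.686162·-60.458) / -15237.717080 = -35.804250
|P − Q| = √((-47.841204 − 40.061)² + (-35.804250 − 14.843)²) = 101.449206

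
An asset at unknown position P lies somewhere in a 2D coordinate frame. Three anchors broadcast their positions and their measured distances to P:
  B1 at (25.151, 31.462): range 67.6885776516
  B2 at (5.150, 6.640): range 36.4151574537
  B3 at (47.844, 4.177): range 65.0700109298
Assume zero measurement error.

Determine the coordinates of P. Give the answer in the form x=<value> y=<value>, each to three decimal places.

x=-9.414 y=-26.736

eq1: (x − 25.151)² + (y − 31.462)² = 67.6885776516²
eq2: (x − 5.150)² + (y − 6.640)² = 36.4151574537²
eq3: (x − 47.844)² + (y − 4.177)² = 65.0700109298²
eq2−eq1, eq2−eq3 (x²,y² cancel):
  40.002·x + 49.644·y = -1703.861707
  85.388·x − 4.926·y = -672.159065
det = 40.002·-4.926 − 49.644·85.388 = -4436.051724
x = (-1703.861707·-4.926 − 49.644·-672.159065) / -4436.051724 = -9.414202
y = (40.002·-672.159065 − -1703.861707·85.388) / -4436.051724 = -26.735855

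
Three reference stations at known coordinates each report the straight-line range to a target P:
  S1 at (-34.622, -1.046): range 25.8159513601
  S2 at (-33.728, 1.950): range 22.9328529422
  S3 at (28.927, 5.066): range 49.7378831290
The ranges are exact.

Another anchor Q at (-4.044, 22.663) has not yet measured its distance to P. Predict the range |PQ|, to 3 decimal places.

eq1: (x + 34.622)² + (y + 1.046)² = 25.8159513601²
eq2: (x + 33.728)² + (y − 1.950)² = 22.9328529422²
eq3: (x − 28.927)² + (y − 5.066)² = 49.7378831290²
eq2−eq3, eq2−eq1 (x²,y² cancel):
  125.310·x + 6.232·y = -2226.886073
  -1.788·x − 5.992·y = -82.151085
det = 125.310·-5.992 − 6.232·-1.788 = -739.714704
x = (-2226.886073·-5.992 − 6.232·-82.151085) / -739.714704 = -18.730825
y = (125.310·-82.151085 − -2226.886073·-1.788) / -739.714704 = 19.299366
|P − Q| = √((-18.730825 − -4.044)² + (19.299366 − 22.663)²) = 15.067079

15.067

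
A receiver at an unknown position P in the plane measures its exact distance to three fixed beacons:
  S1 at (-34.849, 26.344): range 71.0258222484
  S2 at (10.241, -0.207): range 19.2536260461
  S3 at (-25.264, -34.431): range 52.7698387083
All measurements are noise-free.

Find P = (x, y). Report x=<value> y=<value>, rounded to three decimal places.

x=23.471 y=-14.195

eq1: (x + 34.849)² + (y − 26.344)² = 71.0258222484²
eq2: (x − 10.241)² + (y + 0.207)² = 19.2536260461²
eq3: (x + 25.264)² + (y + 34.431)² = 52.7698387083²
eq1−eq2, eq1−eq3 (x²,y² cancel):
  90.180·x − 53.102·y = 2870.427103
  19.170·x − 121.550·y = 2175.315869
det = 90.180·-121.550 − -53.102·19.170 = -9943.413660
x = (2870.427103·-121.550 − -53.102·2175.315869) / -9943.413660 = 23.471496
y = (90.180·2175.315869 − 2870.427103·19.170) / -9943.413660 = -14.194712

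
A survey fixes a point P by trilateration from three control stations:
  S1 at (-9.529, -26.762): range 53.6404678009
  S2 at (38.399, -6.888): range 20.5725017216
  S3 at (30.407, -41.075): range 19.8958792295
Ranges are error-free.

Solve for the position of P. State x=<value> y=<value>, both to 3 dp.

eq1: (x + 9.529)² + (y + 26.762)² = 53.6404678009²
eq2: (x − 38.399)² + (y + 6.888)² = 20.5725017216²
eq3: (x − 30.407)² + (y + 41.075)² = 19.8958792295²
eq3−eq1, eq3−eq2 (x²,y² cancel):
  -79.872·x + 28.626·y = -4286.188565
  15.984·x + 68.374·y = -1117.195346
det = -79.872·68.374 − 28.626·15.984 = -5918.726112
x = (-4286.188565·68.374 − 28.626·-1117.195346) / -5918.726112 = 44.111354
y = (-79.872·-1117.195346 − -4286.188565·15.984) / -5918.726112 = -26.651523

x=44.111 y=-26.652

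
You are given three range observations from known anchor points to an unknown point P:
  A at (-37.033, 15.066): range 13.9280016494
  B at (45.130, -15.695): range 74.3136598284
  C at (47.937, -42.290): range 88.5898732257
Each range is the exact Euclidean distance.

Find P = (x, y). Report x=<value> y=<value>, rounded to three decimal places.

x=-25.595 y=7.118

eq1: (x + 37.033)² + (y − 15.066)² = 13.9280016494²
eq2: (x − 45.130)² + (y + 15.695)² = 74.3136598284²
eq3: (x − 47.937)² + (y + 42.290)² = 88.5898732257²
eq2−eq3, eq2−eq1 (x²,y² cancel):
  5.614·x − 53.190·y = -522.295457
  -164.326·x + 61.522·y = 4643.908327
det = 5.614·61.522 − -53.190·-164.326 = -8395.115432
x = (-522.295457·61.522 − -53.190·4643.908327) / -8395.115432 = -25.595458
y = (5.614·4643.908327 − -522.295457·-164.326) / -8395.115432 = 7.117927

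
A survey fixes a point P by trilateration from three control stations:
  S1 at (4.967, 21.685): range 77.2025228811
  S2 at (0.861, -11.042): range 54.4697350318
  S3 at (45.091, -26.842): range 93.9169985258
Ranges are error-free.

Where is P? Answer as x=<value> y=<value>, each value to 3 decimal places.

eq1: (x − 4.967)² + (y − 21.685)² = 77.2025228811²
eq2: (x − 0.861)² + (y + 11.042)² = 54.4697350318²
eq3: (x − 45.091)² + (y + 26.842)² = 93.9169985258²
eq2−eq3, eq2−eq1 (x²,y² cancel):
  88.460·x − 31.600·y = -3222.426418
  8.212·x + 65.454·y = -2621.034276
det = 88.460·65.454 − -31.600·8.212 = 6049.560040
x = (-3222.426418·65.454 − -31.600·-2621.034276) / 6049.560040 = -48.556487
y = (88.460·-2621.034276 − -3222.426418·8.212) / 6049.560040 = -33.951911

x=-48.556 y=-33.952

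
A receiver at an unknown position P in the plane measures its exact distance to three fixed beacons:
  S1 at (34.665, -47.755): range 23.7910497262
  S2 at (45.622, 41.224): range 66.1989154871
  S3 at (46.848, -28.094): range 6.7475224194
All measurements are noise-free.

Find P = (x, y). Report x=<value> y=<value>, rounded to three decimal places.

eq1: (x − 34.665)² + (y + 47.755)² = 23.7910497262²
eq2: (x − 45.622)² + (y − 41.224)² = 66.1989154871²
eq3: (x − 46.848)² + (y + 28.094)² = 6.7475224194²
eq3−eq2, eq3−eq1 (x²,y² cancel):
  -2.452·x + 138.636·y = -3539.990233
  -24.366·x − 39.322·y = -22.290678
det = -2.452·-39.322 − 138.636·-24.366 = 3474.422320
x = (-3539.990233·-39.322 − 138.636·-22.290678) / 3474.422320 = 40.953509
y = (-2.452·-22.290678 − -3539.990233·-24.366) / 3474.422320 = -24.810094

x=40.954 y=-24.810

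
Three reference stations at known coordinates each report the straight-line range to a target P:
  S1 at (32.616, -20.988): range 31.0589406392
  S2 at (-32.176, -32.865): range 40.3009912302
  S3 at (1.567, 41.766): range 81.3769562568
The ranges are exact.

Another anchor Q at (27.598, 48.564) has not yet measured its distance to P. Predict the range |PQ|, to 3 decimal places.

eq1: (x − 32.616)² + (y + 20.988)² = 31.0589406392²
eq2: (x + 32.176)² + (y + 32.865)² = 40.3009912302²
eq3: (x − 1.567)² + (y − 41.766)² = 81.3769562568²
eq1−eq3, eq1−eq2 (x²,y² cancel):
  -62.098·x + 125.508·y = -5414.996571
  -129.584·x − 23.754·y = -48.408500
det = -62.098·-23.754 − 125.508·-129.584 = 17738.904564
x = (-5414.996571·-23.754 − 125.508·-48.408500) / 17738.904564 = 7.593675
y = (-62.098·-48.408500 − -5414.996571·-129.584) / 17738.904564 = -39.387485
|P − Q| = √((7.593675 − 27.598)² + (-39.387485 − 48.564)²) = 90.197765

90.198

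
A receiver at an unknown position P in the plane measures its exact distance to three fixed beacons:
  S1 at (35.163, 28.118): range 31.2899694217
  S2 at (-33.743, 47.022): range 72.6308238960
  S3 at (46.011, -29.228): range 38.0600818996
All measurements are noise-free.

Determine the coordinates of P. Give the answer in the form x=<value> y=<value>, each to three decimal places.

eq1: (x − 35.163)² + (y − 28.118)² = 31.2899694217²
eq2: (x + 33.743)² + (y − 47.022)² = 72.6308238960²
eq3: (x − 46.011)² + (y + 29.228)² = 38.0600818996²
eq1−eq2, eq1−eq3 (x²,y² cancel):
  -137.812·x + 37.808·y = -2973.574353
  21.696·x − 114.692·y = 474.721964
det = -137.812·-114.692 − 37.808·21.696 = 14985.651536
x = (-2973.574353·-114.692 − 37.808·474.721964) / 14985.651536 = 21.560417
y = (-137.812·474.721964 − -2973.574353·21.696) / 14985.651536 = -0.060572

x=21.560 y=-0.061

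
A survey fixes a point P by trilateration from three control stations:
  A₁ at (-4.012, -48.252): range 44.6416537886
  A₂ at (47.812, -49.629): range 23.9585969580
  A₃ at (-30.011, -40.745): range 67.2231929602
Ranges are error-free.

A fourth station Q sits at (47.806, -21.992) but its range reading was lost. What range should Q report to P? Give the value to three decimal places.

13.475

eq1: (x + 4.012)² + (y + 48.252)² = 44.6416537886²
eq2: (x − 47.812)² + (y + 49.629)² = 23.9585969580²
eq3: (x + 30.011)² + (y + 40.745)² = 67.2231929602²
eq1−eq3, eq1−eq2 (x²,y² cancel):
  -51.998·x + 15.014·y = -2309.616921
  103.648·x − 2.754·y = 3823.536222
det = -51.998·-2.754 − 15.014·103.648 = -1412.968580
x = (-2309.616921·-2.754 − 15.014·3823.536222) / -1412.968580 = 36.126697
y = (-51.998·3823.536222 − -2309.616921·103.648) / -1412.968580 = -28.713263
|P − Q| = √((36.126697 − 47.806)² + (-28.713263 − -21.992)²) = 13.475218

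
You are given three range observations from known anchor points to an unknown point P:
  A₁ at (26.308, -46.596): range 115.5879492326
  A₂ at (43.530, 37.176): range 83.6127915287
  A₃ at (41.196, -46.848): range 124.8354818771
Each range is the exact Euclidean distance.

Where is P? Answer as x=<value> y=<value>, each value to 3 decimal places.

eq1: (x − 26.308)² + (y + 46.596)² = 115.5879492326²
eq2: (x − 43.530)² + (y − 37.176)² = 83.6127915287²
eq3: (x − 41.196)² + (y + 46.848)² = 124.8354818771²
eq1−eq2, eq1−eq3 (x²,y² cancel):
  34.444·x + 167.544·y = 6783.092897
  29.776·x − 0.504·y = -1194.776088
det = 34.444·-0.504 − 167.544·29.776 = -5006.149920
x = (6783.092897·-0.504 − 167.544·-1194.776088) / -5006.149920 = -39.303435
y = (34.444·-1194.776088 − 6783.092897·29.776) / -5006.149920 = 48.565514

x=-39.303 y=48.566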